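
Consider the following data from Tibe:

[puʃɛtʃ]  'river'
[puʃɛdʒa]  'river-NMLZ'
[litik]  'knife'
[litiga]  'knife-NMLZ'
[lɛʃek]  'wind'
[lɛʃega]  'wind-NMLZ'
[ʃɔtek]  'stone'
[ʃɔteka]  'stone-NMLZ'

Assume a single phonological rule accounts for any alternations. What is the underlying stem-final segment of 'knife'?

/g/

The stem for 'knife' ends in [k] in [litik] but [g] in [litiga].
The stem 'stone' ([ʃɔtek], [ʃɔteka]) shows [k] unchanged in both environments, so [k] cannot be basic with [g] derived before the NMLZ suffix.
Therefore /g/ is basic and [k] is derived by word-final obstruent devoicing (voiced obstruents become voiceless word-finally).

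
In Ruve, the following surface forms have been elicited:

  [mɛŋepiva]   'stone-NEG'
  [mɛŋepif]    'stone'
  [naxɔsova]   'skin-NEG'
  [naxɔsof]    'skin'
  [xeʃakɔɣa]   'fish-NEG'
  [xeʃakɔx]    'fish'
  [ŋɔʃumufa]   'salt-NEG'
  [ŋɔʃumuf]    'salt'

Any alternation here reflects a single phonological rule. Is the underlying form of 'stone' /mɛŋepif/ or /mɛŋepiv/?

/mɛŋepiv/

In [mɛŋepiva] and [mɛŋepif] the final segment of 'stone' alternates: [v] ~ [f].
But 'salt' keeps [f] in both environments ([ŋɔʃumufa], [ŋɔʃumuf]), so there is no rule changing /f/ to [v] before the NEG suffix.
The underlying segment must be /v/; voiced obstruents become voiceless word-finally, yielding [f] there.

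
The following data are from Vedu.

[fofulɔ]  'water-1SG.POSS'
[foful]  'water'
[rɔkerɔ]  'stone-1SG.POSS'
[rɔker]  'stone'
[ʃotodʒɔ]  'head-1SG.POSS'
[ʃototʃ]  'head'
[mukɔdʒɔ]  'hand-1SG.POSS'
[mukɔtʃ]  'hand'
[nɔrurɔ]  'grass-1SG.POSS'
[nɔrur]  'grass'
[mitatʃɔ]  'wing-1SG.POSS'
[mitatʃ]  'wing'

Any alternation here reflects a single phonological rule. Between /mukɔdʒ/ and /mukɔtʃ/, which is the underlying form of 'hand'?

/mukɔdʒ/

'hand' shows [dʒ] ~ [tʃ] at the end of the stem ([mukɔdʒɔ] vs [mukɔtʃ]).
If /tʃ/ were underlying and a rule turned it into [dʒ] before the 1SG.POSS suffix, 'wing' would also alternate; but it has [tʃ] in both [mitatʃɔ] and [mitatʃ].
Therefore /dʒ/ is basic and [tʃ] is derived by word-final obstruent devoicing (voiced obstruents become voiceless word-finally).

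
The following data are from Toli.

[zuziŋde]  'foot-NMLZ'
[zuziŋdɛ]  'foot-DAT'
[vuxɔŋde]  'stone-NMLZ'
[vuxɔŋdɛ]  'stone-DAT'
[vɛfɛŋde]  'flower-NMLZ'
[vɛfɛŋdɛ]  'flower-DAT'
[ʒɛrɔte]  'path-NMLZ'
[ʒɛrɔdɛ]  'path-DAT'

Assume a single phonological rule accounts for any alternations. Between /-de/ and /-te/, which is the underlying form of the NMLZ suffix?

The NMLZ suffix surfaces as [-de] and [-te], depending on the final segment of the stem.
The DAT suffix, which begins with [d], is invariant after every stem; so [d] is not altered by any rule here.
The NMLZ suffix is therefore /-te/ underlyingly, with post-nasal voicing: voiceless stops become voiced after a nasal.

/-te/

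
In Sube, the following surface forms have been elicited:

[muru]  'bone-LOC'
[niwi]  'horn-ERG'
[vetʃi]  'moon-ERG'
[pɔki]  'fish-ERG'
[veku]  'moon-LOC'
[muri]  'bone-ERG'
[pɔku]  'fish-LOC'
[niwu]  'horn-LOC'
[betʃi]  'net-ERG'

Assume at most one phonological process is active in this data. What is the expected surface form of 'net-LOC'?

[beku]

The root 'moon' surfaces as [vetʃi] and [veku], with a stem-final [tʃ] ~ [k] alternation.
The stem 'fish' ([pɔki], [pɔku]) shows [k] unchanged in both environments, so [k] cannot be basic with [tʃ] derived before the ERG suffix.
The underlying segment must be /tʃ/; palato-alveolar /tʃ/ becomes [k] when no front vowel follows, yielding [k] there.
The one attested form of 'net', [betʃi], shows underlying /betʃ/. Applying the same rule when no front vowel follows gives [beku].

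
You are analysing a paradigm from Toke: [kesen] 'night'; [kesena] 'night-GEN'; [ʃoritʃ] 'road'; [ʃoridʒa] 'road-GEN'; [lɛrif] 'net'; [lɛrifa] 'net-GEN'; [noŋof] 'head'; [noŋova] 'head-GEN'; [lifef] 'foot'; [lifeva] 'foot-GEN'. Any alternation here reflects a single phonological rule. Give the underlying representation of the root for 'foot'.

/lifev/

In [lifef] and [lifeva] the final segment of 'foot' alternates: [f] ~ [v].
Compare 'net', with invariant [f] in [lɛrif] and [lɛrifa]: an analysis with underlying /f/ and a rule producing [v] before the GEN suffix would wrongly predict alternation here too.
The alternation reflects word-final obstruent devoicing: voiced obstruents become voiceless word-finally. /v/ is underlying.
The underlying form of 'foot' is therefore /lifev/.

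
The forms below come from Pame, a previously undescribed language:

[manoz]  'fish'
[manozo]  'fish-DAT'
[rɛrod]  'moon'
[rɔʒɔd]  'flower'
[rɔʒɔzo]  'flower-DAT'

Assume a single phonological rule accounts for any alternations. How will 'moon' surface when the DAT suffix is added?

[rɛrozo]

The root 'flower' surfaces as [rɔʒɔd] and [rɔʒɔzo], with a stem-final [d] ~ [z] alternation.
Compare 'fish', with invariant [z] in [manoz] and [manozo]: an analysis with underlying /z/ and a rule producing [d] in isolation would wrongly predict alternation here too.
So /d/ is underlying, and a rule of intervocalic spirantization — voiced stops become fricatives between vowels — gives [z].
The one attested form of 'moon', [rɛrod], shows underlying /rɛrod/. Applying the same rule between vowels gives [rɛrozo].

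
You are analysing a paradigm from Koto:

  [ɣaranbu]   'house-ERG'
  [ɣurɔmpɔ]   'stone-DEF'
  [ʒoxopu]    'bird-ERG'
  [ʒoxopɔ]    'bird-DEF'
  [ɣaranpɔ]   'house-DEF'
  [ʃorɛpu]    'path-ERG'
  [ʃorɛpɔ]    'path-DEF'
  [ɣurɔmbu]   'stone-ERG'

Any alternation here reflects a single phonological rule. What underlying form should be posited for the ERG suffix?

/-bu/

The ERG morpheme has two allomorphs, [-bu] and [-pu].
The DEF suffix, which begins with [p], is invariant after every stem; so [p] is not altered by any rule here.
The ERG suffix is therefore /-bu/ underlyingly, with post-vocalic devoicing: voiced stops become voiceless after a vowel.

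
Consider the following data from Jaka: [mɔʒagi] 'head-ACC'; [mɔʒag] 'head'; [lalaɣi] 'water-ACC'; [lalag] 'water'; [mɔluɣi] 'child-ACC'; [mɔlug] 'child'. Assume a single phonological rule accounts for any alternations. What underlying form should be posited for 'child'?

The stem for 'child' ends in [ɣ] in [mɔluɣi] but [g] in [mɔlug].
But 'head' keeps [g] in both environments ([mɔʒagi], [mɔʒag]), so there is no rule changing /g/ to [ɣ] before the ACC suffix.
The underlying segment must be /ɣ/; voiced fricatives become stops word-finally, yielding [g] there.

/mɔluɣ/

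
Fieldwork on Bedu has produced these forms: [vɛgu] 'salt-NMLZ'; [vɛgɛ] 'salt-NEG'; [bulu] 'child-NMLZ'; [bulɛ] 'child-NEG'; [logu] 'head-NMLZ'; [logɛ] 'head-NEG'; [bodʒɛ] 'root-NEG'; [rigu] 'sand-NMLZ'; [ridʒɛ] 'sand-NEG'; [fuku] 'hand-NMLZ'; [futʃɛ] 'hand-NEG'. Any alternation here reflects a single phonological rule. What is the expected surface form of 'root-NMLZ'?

[bogu]

In [rigu] and [ridʒɛ] the final segment of 'sand' alternates: [g] ~ [dʒ].
The stem 'head' ([logu], [logɛ]) shows [g] unchanged in both environments, so [g] cannot be basic with [dʒ] derived before the NEG suffix.
Therefore /dʒ/ is basic and [g] is derived by depalatalization (palato-alveolar /tʃ/ and /dʒ/ become [k] and [g] when no front vowel follows).
The one attested form of 'root', [bodʒɛ], shows underlying /bodʒ/. Applying the same rule when no front vowel follows gives [bogu].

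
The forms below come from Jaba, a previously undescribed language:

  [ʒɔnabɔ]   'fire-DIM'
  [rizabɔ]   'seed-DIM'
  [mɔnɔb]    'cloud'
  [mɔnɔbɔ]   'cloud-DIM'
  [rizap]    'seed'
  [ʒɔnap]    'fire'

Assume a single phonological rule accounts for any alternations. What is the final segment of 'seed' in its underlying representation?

In [rizabɔ] and [rizap] the final segment of 'seed' alternates: [b] ~ [p].
But 'cloud' keeps [b] in both environments ([mɔnɔbɔ], [mɔnɔb]), so there is no rule changing /b/ to [p] in isolation.
So /p/ is underlying, and a rule of intervocalic voicing — voiceless stops become voiced between vowels — gives [b].

/p/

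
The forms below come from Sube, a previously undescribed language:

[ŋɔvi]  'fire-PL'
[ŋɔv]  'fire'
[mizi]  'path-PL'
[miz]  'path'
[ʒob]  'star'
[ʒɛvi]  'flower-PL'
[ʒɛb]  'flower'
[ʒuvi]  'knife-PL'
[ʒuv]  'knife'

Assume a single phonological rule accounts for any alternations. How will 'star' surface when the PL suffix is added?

'flower' shows [v] ~ [b] at the end of the stem ([ʒɛvi] vs [ʒɛb]).
Compare 'fire', with invariant [v] in [ŋɔvi] and [ŋɔv]: an analysis with underlying /v/ and a rule producing [b] in isolation would wrongly predict alternation here too.
So /b/ is underlying, and a rule of intervocalic spirantization — voiced stops become fricatives between vowels — gives [v].
The one attested form of 'star', [ʒob], shows underlying /ʒob/. Applying the same rule between vowels gives [ʒovi].

[ʒovi]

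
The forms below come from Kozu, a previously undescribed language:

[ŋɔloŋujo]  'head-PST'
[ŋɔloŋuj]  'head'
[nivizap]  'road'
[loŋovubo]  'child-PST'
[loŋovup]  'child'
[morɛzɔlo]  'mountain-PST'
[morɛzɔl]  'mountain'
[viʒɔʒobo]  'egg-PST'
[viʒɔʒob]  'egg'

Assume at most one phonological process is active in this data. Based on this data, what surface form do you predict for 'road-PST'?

[nivizabo]

The stem for 'child' ends in [b] in [loŋovubo] but [p] in [loŋovup].
The stem 'egg' ([viʒɔʒobo], [viʒɔʒob]) shows [b] unchanged in both environments, so [b] cannot be basic with [p] derived in isolation.
Therefore /p/ is basic and [b] is derived by intervocalic voicing (voiceless stops become voiced between vowels).
From [nivizap] the stem 'road' is /nivizap/; between vowels this yields [nivizabo].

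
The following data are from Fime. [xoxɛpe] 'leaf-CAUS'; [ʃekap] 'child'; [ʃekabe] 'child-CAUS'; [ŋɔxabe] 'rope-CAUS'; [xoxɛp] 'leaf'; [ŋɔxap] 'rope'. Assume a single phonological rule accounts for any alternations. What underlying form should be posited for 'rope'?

In [ŋɔxabe] and [ŋɔxap] the final segment of 'rope' alternates: [b] ~ [p].
But 'leaf' keeps [p] in both environments ([xoxɛpe], [xoxɛp]), so there is no rule changing /p/ to [b] before the CAUS suffix.
Therefore /b/ is basic and [p] is derived by word-final obstruent devoicing (voiced obstruents become voiceless word-finally).
The underlying form of 'rope' is therefore /ŋɔxab/.

/ŋɔxab/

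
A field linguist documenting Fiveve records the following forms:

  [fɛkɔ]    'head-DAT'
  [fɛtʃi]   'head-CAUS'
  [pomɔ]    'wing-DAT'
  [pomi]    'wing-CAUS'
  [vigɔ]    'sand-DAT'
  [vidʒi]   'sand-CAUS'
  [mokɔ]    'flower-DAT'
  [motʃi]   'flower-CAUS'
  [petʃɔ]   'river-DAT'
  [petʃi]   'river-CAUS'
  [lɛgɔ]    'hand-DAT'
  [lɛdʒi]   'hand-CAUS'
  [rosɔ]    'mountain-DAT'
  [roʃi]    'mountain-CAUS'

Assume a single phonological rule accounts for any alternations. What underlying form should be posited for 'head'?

The stem for 'head' ends in [k] in [fɛkɔ] but [tʃ] in [fɛtʃi].
But 'river' keeps [tʃ] in both environments ([petʃɔ], [petʃi]), so there is no rule changing /tʃ/ to [k] before the DAT suffix.
Therefore /k/ is basic and [tʃ] is derived by palatalization before a front vowel (/k/, /g/ and /s/ become palato-alveolar [tʃ], [dʒ] and [ʃ] before a front vowel).
The underlying form of 'head' is therefore /fɛk/.

/fɛk/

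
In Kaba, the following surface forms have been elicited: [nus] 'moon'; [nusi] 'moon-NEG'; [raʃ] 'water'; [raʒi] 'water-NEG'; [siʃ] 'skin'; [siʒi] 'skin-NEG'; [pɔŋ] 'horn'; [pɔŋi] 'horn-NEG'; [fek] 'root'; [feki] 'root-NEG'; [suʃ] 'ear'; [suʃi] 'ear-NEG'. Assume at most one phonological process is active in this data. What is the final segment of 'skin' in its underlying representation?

/ʒ/

The stem for 'skin' ends in [ʃ] in [siʃ] but [ʒ] in [siʒi].
The stem 'ear' ([suʃ], [suʃi]) shows [ʃ] unchanged in both environments, so [ʃ] cannot be basic with [ʒ] derived before the NEG suffix.
So /ʒ/ is underlying, and a rule of word-final obstruent devoicing — voiced obstruents become voiceless word-finally — gives [ʃ].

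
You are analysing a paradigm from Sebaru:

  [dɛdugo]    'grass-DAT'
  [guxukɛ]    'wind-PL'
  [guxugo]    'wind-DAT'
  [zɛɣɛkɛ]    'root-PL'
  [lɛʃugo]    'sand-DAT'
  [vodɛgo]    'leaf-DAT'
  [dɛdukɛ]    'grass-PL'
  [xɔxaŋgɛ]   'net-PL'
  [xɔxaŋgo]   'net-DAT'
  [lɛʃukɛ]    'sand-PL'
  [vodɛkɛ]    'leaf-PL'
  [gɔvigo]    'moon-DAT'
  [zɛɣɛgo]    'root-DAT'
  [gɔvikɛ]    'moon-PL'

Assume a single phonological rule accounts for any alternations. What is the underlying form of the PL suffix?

The PL suffix surfaces as [-gɛ] and [-kɛ], depending on the final segment of the stem.
By contrast the DAT suffix keeps its initial [g] throughout — that segment must be underlying.
The PL suffix is therefore /-kɛ/ underlyingly, with post-nasal voicing: voiceless stops become voiced after a nasal.

/-kɛ/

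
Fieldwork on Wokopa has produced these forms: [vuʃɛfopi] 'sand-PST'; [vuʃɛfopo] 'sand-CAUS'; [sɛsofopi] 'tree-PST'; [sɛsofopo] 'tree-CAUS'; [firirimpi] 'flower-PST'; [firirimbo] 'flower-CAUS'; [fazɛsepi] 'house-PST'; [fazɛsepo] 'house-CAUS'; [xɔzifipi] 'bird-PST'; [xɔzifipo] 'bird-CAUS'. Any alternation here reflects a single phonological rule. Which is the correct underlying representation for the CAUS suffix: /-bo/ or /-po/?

The CAUS morpheme has two allomorphs, [-bo] and [-po].
By contrast the PST suffix keeps its initial [p] throughout — that segment must be underlying.
The CAUS suffix is therefore /-bo/ underlyingly, with post-vocalic devoicing: voiced stops become voiceless after a vowel.

/-bo/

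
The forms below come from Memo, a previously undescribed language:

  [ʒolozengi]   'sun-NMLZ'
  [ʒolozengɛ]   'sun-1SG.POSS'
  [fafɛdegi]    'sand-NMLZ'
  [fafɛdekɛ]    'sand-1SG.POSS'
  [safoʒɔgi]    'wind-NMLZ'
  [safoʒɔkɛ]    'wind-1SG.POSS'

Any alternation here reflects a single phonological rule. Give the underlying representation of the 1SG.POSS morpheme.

/-kɛ/

The 1SG.POSS morpheme has two allomorphs, [-gɛ] and [-kɛ].
The NMLZ suffix, which begins with [g], is invariant after every stem; so [g] is not altered by any rule here.
So the underlying form is /-kɛ/, and voiceless stops become voiced after a nasal.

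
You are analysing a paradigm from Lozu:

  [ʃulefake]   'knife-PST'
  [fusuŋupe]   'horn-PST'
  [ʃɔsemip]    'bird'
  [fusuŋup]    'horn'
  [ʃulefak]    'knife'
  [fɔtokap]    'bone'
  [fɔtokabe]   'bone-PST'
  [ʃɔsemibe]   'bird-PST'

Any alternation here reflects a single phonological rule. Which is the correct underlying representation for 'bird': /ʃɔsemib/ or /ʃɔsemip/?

/ʃɔsemib/

The stem for 'bird' ends in [b] in [ʃɔsemibe] but [p] in [ʃɔsemip].
If /p/ were underlying and a rule turned it into [b] before the PST suffix, 'horn' would also alternate; but it has [p] in both [fusuŋupe] and [fusuŋup].
The alternation reflects word-final obstruent devoicing: voiced obstruents become voiceless word-finally. /b/ is underlying.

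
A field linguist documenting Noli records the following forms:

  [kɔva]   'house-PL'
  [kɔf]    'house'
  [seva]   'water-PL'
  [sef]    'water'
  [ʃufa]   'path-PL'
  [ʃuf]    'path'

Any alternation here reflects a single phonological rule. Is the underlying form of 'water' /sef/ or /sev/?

In [seva] and [sef] the final segment of 'water' alternates: [v] ~ [f].
The stem 'path' ([ʃufa], [ʃuf]) shows [f] unchanged in both environments, so [f] cannot be basic with [v] derived before the PL suffix.
So /v/ is underlying, and a rule of word-final obstruent devoicing — voiced obstruents become voiceless word-finally — gives [f].

/sev/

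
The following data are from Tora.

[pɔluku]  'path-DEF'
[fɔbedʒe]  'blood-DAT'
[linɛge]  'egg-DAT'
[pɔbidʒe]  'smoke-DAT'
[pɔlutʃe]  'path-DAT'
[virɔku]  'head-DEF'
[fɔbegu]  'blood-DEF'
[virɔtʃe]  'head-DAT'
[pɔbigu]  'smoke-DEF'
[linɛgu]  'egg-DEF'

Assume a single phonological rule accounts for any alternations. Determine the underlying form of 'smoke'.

/pɔbidʒ/

The stem for 'smoke' ends in [dʒ] in [pɔbidʒe] but [g] in [pɔbigu].
If /g/ were underlying and a rule turned it into [dʒ] before the DAT suffix, 'egg' would also alternate; but it has [g] in both [linɛge] and [linɛgu].
So /dʒ/ is underlying, and a rule of depalatalization — palato-alveolar /tʃ/ and /dʒ/ become [k] and [g] when no front vowel follows — gives [g].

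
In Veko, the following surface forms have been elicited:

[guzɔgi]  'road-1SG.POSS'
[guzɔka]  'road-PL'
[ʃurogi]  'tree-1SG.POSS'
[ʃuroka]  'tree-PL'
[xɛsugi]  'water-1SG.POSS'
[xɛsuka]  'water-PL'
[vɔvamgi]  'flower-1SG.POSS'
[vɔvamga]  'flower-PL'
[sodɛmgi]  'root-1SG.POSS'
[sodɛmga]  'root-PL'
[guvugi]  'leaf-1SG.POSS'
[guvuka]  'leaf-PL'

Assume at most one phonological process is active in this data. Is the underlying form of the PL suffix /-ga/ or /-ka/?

The PL suffix surfaces as [-ga] and [-ka], depending on the final segment of the stem.
The 1SG.POSS suffix, which begins with [g], is invariant after every stem; so [g] is not altered by any rule here.
The PL suffix is therefore /-ka/ underlyingly, with post-nasal voicing: voiceless stops become voiced after a nasal.

/-ka/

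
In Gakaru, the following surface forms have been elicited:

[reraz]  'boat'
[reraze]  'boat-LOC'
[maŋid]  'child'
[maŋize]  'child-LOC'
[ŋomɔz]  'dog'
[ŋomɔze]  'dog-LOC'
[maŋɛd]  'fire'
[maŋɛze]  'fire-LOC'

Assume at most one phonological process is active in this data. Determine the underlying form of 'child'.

'child' shows [d] ~ [z] at the end of the stem ([maŋid] vs [maŋize]).
Compare 'boat', with invariant [z] in [reraz] and [reraze]: an analysis with underlying /z/ and a rule producing [d] in isolation would wrongly predict alternation here too.
So /d/ is underlying, and a rule of intervocalic spirantization — voiced stops become fricatives between vowels — gives [z].

/maŋid/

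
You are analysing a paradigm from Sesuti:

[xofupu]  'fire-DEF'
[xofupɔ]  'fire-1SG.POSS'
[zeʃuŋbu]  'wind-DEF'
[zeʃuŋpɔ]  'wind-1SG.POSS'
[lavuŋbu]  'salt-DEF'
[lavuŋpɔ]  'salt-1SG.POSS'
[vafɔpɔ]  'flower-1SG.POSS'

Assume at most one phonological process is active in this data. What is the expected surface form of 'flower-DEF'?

[vafɔpu]

The DEF morpheme has two allomorphs, [-bu] and [-pu].
The 1SG.POSS suffix, which begins with [p], is invariant after every stem; so [p] is not altered by any rule here.
The DEF suffix is therefore /-bu/ underlyingly, with post-vocalic devoicing: voiced stops become voiceless after a vowel.
After 'flower', which ends in a vowel, the suffix surfaces as [-pu], giving [vafɔpu].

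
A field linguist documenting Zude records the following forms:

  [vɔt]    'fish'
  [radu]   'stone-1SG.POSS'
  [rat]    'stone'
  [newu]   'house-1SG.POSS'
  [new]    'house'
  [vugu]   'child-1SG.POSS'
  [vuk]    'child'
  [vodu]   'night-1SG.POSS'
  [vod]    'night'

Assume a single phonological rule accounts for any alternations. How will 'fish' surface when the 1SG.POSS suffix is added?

[vɔdu]

The stem for 'stone' ends in [d] in [radu] but [t] in [rat].
If /d/ were underlying and a rule turned it into [t] in isolation, 'night' would also alternate; but it has [d] in both [vodu] and [vod].
The underlying segment must be /t/; voiceless stops become voiced between vowels, yielding [d] there.
From [vɔt] the stem 'fish' is /vɔt/; between vowels this yields [vɔdu].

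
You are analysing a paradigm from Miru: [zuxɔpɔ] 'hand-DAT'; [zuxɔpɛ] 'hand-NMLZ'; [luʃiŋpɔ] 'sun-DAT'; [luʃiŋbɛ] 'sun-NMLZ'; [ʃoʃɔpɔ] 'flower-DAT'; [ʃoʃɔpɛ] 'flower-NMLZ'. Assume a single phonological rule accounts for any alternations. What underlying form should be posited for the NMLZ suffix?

The NMLZ suffix surfaces as [-bɛ] and [-pɛ], depending on the final segment of the stem.
The DAT suffix, which begins with [p], is invariant after every stem; so [p] is not altered by any rule here.
So the underlying form is /-bɛ/, and voiced stops become voiceless after a vowel.

/-bɛ/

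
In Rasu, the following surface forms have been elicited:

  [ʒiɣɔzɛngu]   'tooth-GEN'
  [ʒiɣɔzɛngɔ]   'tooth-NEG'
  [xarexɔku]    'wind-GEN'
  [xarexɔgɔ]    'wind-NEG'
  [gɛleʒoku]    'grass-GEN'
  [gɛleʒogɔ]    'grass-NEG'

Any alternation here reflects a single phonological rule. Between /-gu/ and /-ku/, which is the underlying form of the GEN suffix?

The GEN morpheme has two allomorphs, [-gu] and [-ku].
By contrast the NEG suffix keeps its initial [g] throughout — that segment must be underlying.
The GEN suffix is therefore /-ku/ underlyingly, with post-nasal voicing: voiceless stops become voiced after a nasal.

/-ku/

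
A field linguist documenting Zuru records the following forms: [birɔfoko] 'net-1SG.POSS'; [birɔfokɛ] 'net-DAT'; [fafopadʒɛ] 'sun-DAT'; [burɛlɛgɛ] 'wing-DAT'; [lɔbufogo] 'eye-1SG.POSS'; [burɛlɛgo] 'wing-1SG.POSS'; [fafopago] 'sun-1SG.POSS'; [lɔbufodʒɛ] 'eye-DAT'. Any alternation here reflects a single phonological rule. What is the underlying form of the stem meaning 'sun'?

'sun' shows [dʒ] ~ [g] at the end of the stem ([fafopadʒɛ] vs [fafopago]).
If /g/ were underlying and a rule turned it into [dʒ] before the DAT suffix, 'wing' would also alternate; but it has [g] in both [burɛlɛgɛ] and [burɛlɛgo].
The alternation reflects depalatalization: palato-alveolar /dʒ/ becomes [g] when no front vowel follows. /dʒ/ is underlying.
So 'sun' = /fafopadʒ/.

/fafopadʒ/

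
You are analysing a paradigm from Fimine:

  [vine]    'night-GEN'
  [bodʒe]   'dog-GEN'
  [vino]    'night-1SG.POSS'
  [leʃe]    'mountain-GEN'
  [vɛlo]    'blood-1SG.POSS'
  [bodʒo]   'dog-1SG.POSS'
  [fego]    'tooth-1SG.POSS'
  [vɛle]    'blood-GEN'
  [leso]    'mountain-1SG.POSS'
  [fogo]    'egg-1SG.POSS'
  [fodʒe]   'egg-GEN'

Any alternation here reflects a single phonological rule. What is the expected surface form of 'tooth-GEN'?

[fedʒe]

In [fodʒe] and [fogo] the final segment of 'egg' alternates: [dʒ] ~ [g].
Compare 'dog', with invariant [dʒ] in [bodʒe] and [bodʒo]: an analysis with underlying /dʒ/ and a rule producing [g] before the 1SG.POSS suffix would wrongly predict alternation here too.
So /g/ is underlying, and a rule of palatalization before a front vowel — /g/ and /s/ become palato-alveolar [dʒ] and [ʃ] before a front vowel — gives [dʒ].
From [fego] the stem 'tooth' is /feg/; before a front vowel this yields [fedʒe].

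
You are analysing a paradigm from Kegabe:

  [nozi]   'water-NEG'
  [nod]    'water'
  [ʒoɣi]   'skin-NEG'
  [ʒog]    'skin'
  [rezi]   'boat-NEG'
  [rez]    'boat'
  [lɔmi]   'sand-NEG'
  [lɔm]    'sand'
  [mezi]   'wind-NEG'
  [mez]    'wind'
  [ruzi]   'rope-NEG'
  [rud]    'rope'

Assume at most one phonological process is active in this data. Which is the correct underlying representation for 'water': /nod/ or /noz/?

/nod/

'water' shows [z] ~ [d] at the end of the stem ([nozi] vs [nod]).
The stem 'wind' ([mezi], [mez]) shows [z] unchanged in both environments, so [z] cannot be basic with [d] derived in isolation.
Therefore /d/ is basic and [z] is derived by intervocalic spirantization (voiced stops become fricatives between vowels).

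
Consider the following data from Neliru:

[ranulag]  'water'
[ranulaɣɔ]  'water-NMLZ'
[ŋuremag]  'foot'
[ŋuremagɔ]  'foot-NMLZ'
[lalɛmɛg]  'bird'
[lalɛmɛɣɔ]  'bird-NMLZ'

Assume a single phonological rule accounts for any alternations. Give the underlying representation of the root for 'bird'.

The stem for 'bird' ends in [g] in [lalɛmɛg] but [ɣ] in [lalɛmɛɣɔ].
But 'foot' keeps [g] in both environments ([ŋuremag], [ŋuremagɔ]), so there is no rule changing /g/ to [ɣ] before the NMLZ suffix.
Therefore /ɣ/ is basic and [g] is derived by word-final hardening (voiced fricatives become stops word-finally).

/lalɛmɛɣ/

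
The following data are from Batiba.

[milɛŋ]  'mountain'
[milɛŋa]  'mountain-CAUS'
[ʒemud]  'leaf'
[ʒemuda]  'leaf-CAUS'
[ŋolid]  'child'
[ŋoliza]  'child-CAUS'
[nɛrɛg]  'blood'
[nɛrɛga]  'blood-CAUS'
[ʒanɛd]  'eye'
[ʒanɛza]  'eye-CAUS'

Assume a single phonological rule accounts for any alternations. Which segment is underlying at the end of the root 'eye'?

/z/

In [ʒanɛd] and [ʒanɛza] the final segment of 'eye' alternates: [d] ~ [z].
The stem 'leaf' ([ʒemud], [ʒemuda]) shows [d] unchanged in both environments, so [d] cannot be basic with [z] derived before the CAUS suffix.
The underlying segment must be /z/; voiced fricatives become stops word-finally, yielding [d] there.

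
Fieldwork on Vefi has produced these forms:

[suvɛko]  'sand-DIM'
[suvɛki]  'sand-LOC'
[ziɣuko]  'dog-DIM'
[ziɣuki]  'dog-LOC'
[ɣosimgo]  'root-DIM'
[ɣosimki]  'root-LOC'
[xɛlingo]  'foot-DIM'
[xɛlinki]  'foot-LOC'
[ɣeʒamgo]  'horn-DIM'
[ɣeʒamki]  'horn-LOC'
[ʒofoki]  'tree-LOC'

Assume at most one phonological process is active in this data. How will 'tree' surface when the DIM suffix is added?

[ʒofoko]

The DIM suffix surfaces as [-go] and [-ko], depending on the final segment of the stem.
By contrast the LOC suffix keeps its initial [k] throughout — that segment must be underlying.
So the underlying form is /-go/, and voiced stops become voiceless after a vowel.
After 'tree', which ends in a vowel, the suffix surfaces as [-ko], giving [ʒofoko].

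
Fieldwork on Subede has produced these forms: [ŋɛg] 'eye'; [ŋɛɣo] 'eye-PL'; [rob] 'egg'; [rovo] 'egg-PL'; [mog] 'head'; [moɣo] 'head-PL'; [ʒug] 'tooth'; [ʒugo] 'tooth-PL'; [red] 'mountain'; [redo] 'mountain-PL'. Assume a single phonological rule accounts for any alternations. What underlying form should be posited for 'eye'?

'eye' shows [g] ~ [ɣ] at the end of the stem ([ŋɛg] vs [ŋɛɣo]).
Compare 'tooth', with invariant [g] in [ʒug] and [ʒugo]: an analysis with underlying /g/ and a rule producing [ɣ] before the PL suffix would wrongly predict alternation here too.
So /ɣ/ is underlying, and a rule of word-final hardening — voiced fricatives become stops word-finally — gives [g].
The underlying form of 'eye' is therefore /ŋɛɣ/.

/ŋɛɣ/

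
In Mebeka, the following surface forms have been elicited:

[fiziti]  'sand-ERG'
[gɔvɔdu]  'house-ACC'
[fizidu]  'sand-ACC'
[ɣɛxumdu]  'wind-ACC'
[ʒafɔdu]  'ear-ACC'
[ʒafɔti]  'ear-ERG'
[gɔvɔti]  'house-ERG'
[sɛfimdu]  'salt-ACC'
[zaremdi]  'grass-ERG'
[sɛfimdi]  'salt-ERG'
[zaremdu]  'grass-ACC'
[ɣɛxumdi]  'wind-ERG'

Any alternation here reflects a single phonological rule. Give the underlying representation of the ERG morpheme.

/-ti/

The ERG morpheme has two allomorphs, [-di] and [-ti].
The ACC suffix, which begins with [d], is invariant after every stem; so [d] is not altered by any rule here.
The ERG suffix is therefore /-ti/ underlyingly, with post-nasal voicing: voiceless stops become voiced after a nasal.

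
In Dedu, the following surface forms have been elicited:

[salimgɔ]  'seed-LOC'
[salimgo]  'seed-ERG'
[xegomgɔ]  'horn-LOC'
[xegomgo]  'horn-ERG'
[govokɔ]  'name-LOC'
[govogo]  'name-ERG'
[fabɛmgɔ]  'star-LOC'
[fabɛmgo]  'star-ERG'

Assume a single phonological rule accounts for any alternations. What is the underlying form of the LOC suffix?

/-kɔ/

The LOC suffix surfaces as [-gɔ] and [-kɔ], depending on the final segment of the stem.
By contrast the ERG suffix keeps its initial [g] throughout — that segment must be underlying.
So the underlying form is /-kɔ/, and voiceless stops become voiced after a nasal.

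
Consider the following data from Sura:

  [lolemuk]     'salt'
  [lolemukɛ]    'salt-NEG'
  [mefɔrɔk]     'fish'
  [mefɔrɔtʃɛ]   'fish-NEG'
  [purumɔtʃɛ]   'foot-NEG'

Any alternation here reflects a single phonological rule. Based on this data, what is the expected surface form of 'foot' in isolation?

[purumɔk]

The stem for 'fish' ends in [k] in [mefɔrɔk] but [tʃ] in [mefɔrɔtʃɛ].
The stem 'salt' ([lolemuk], [lolemukɛ]) shows [k] unchanged in both environments, so [k] cannot be basic with [tʃ] derived before the NEG suffix.
So /tʃ/ is underlying, and a rule of depalatalization — palato-alveolar /tʃ/ becomes [k] when no front vowel follows — gives [k].
From [purumɔtʃɛ] the stem 'foot' is /purumɔtʃ/; when no front vowel follows this yields [purumɔk].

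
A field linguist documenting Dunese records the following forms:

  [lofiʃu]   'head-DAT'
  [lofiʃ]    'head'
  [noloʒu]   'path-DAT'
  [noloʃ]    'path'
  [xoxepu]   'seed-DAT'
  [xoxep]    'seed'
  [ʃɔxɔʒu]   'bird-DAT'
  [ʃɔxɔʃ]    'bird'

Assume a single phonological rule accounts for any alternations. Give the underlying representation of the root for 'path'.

In [noloʒu] and [noloʃ] the final segment of 'path' alternates: [ʒ] ~ [ʃ].
The stem 'head' ([lofiʃu], [lofiʃ]) shows [ʃ] unchanged in both environments, so [ʃ] cannot be basic with [ʒ] derived before the DAT suffix.
So /ʒ/ is underlying, and a rule of word-final obstruent devoicing — voiced obstruents become voiceless word-finally — gives [ʃ].
So 'path' = /noloʒ/.

/noloʒ/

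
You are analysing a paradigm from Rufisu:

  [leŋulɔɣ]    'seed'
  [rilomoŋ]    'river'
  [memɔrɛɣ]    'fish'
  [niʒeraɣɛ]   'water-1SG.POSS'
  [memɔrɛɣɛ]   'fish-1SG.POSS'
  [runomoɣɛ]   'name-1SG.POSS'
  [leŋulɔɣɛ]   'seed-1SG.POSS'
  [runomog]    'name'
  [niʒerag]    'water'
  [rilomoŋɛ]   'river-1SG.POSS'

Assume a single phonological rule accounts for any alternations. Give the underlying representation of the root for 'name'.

'name' shows [ɣ] ~ [g] at the end of the stem ([runomoɣɛ] vs [runomog]).
Compare 'seed', with invariant [ɣ] in [leŋulɔɣɛ] and [leŋulɔɣ]: an analysis with underlying /ɣ/ and a rule producing [g] in isolation would wrongly predict alternation here too.
The underlying segment must be /g/; voiced stops become fricatives between vowels, yielding [ɣ] there.

/runomog/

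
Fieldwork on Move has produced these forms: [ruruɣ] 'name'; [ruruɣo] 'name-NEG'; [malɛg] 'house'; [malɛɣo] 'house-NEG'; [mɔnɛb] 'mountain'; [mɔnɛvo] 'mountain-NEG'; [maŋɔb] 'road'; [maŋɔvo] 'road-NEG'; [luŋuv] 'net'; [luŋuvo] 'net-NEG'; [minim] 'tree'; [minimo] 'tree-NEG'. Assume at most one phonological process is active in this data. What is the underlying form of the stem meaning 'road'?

The stem for 'road' ends in [b] in [maŋɔb] but [v] in [maŋɔvo].
If /v/ were underlying and a rule turned it into [b] in isolation, 'net' would also alternate; but it has [v] in both [luŋuv] and [luŋuvo].
The underlying segment must be /b/; voiced stops become fricatives between vowels, yielding [v] there.
Hence 'road' is /maŋɔb/ underlyingly.

/maŋɔb/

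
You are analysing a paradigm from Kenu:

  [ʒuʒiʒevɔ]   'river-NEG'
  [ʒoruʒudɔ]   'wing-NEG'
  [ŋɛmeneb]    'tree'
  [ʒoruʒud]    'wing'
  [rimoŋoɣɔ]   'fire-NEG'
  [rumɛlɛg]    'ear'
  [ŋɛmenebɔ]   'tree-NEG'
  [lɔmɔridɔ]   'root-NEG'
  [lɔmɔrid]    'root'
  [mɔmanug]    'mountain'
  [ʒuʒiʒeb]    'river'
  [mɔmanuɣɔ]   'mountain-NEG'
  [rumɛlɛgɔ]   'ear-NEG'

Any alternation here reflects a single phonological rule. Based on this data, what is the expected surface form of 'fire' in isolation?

The stem for 'mountain' ends in [g] in [mɔmanug] but [ɣ] in [mɔmanuɣɔ].
If /g/ were underlying and a rule turned it into [ɣ] before the NEG suffix, 'ear' would also alternate; but it has [g] in both [rumɛlɛg] and [rumɛlɛgɔ].
So /ɣ/ is underlying, and a rule of word-final hardening — voiced fricatives become stops word-finally — gives [g].
From [rimoŋoɣɔ] the stem 'fire' is /rimoŋoɣ/; word-finally this yields [rimoŋog].

[rimoŋog]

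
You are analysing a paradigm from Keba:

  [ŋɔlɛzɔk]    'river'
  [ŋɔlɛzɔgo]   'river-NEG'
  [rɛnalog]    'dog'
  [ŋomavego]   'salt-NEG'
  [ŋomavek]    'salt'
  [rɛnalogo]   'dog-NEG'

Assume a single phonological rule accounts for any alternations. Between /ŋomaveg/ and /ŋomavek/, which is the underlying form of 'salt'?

/ŋomavek/

The root 'salt' surfaces as [ŋomavek] and [ŋomavego], with a stem-final [k] ~ [g] alternation.
The stem 'dog' ([rɛnalog], [rɛnalogo]) shows [g] unchanged in both environments, so [g] cannot be basic with [k] derived in isolation.
The alternation reflects intervocalic voicing: voiceless stops become voiced between vowels. /k/ is underlying.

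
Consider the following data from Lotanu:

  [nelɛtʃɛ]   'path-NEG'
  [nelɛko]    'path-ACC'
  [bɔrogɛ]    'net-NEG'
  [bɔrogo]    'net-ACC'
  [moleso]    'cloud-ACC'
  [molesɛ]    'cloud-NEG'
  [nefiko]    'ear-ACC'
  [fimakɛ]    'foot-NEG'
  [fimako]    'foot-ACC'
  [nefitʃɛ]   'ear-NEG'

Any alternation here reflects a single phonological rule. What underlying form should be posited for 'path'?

The root 'path' surfaces as [nelɛko] and [nelɛtʃɛ], with a stem-final [k] ~ [tʃ] alternation.
The stem 'foot' ([fimako], [fimakɛ]) shows [k] unchanged in both environments, so [k] cannot be basic with [tʃ] derived before the NEG suffix.
So /tʃ/ is underlying, and a rule of depalatalization — palato-alveolar /tʃ/ becomes [k] when no front vowel follows — gives [k].
Hence 'path' is /nelɛtʃ/ underlyingly.

/nelɛtʃ/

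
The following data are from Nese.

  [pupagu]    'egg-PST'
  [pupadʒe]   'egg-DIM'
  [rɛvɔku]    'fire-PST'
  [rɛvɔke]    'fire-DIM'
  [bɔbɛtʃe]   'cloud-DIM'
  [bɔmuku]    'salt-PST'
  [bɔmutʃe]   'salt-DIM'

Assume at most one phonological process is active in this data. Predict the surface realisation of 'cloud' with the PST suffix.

[bɔbɛku]

The root 'salt' surfaces as [bɔmuku] and [bɔmutʃe], with a stem-final [k] ~ [tʃ] alternation.
The stem 'fire' ([rɛvɔku], [rɛvɔke]) shows [k] unchanged in both environments, so [k] cannot be basic with [tʃ] derived before the DIM suffix.
Therefore /tʃ/ is basic and [k] is derived by depalatalization (palato-alveolar /tʃ/ and /dʒ/ become [k] and [g] when no front vowel follows).
The one attested form of 'cloud', [bɔbɛtʃe], shows underlying /bɔbɛtʃ/. Applying the same rule when no front vowel follows gives [bɔbɛku].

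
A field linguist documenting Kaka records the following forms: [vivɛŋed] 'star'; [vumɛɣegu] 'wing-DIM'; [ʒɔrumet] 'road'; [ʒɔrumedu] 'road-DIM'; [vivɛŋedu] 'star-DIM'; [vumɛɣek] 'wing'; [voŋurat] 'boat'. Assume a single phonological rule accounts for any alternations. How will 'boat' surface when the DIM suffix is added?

[voŋuradu]

'road' shows [d] ~ [t] at the end of the stem ([ʒɔrumedu] vs [ʒɔrumet]).
Compare 'star', with invariant [d] in [vivɛŋedu] and [vivɛŋed]: an analysis with underlying /d/ and a rule producing [t] in isolation would wrongly predict alternation here too.
Therefore /t/ is basic and [d] is derived by intervocalic voicing (voiceless stops become voiced between vowels).
From [voŋurat] the stem 'boat' is /voŋurat/; between vowels this yields [voŋuradu].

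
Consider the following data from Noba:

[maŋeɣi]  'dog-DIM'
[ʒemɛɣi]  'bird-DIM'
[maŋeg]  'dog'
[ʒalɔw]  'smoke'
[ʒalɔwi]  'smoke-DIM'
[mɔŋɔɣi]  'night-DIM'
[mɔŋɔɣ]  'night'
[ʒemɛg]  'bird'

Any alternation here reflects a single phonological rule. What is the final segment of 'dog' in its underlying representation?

/g/

'dog' shows [ɣ] ~ [g] at the end of the stem ([maŋeɣi] vs [maŋeg]).
The stem 'night' ([mɔŋɔɣi], [mɔŋɔɣ]) shows [ɣ] unchanged in both environments, so [ɣ] cannot be basic with [g] derived in isolation.
The underlying segment must be /g/; voiced stops become fricatives between vowels, yielding [ɣ] there.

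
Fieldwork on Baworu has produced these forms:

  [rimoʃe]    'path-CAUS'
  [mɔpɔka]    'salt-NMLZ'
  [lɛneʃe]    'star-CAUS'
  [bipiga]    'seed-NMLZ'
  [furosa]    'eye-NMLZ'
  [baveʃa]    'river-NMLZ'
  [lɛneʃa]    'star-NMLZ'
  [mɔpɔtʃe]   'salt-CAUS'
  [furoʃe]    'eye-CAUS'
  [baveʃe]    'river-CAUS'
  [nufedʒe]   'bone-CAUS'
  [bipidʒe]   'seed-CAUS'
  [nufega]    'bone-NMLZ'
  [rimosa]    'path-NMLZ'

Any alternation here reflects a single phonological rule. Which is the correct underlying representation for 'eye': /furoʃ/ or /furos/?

The stem for 'eye' ends in [ʃ] in [furoʃe] but [s] in [furosa].
But 'river' keeps [ʃ] in both environments ([baveʃe], [baveʃa]), so there is no rule changing /ʃ/ to [s] before the NMLZ suffix.
The alternation reflects palatalization before a front vowel: /k/, /g/ and /s/ become palato-alveolar [tʃ], [dʒ] and [ʃ] before a front vowel. /s/ is underlying.

/furos/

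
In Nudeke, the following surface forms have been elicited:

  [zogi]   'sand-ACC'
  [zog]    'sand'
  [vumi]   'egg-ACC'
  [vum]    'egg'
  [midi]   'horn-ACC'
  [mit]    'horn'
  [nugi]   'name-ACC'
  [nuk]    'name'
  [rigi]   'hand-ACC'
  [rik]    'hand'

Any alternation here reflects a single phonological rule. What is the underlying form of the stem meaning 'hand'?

/rik/

In [rigi] and [rik] the final segment of 'hand' alternates: [g] ~ [k].
If /g/ were underlying and a rule turned it into [k] in isolation, 'sand' would also alternate; but it has [g] in both [zogi] and [zog].
The underlying segment must be /k/; voiceless stops become voiced between vowels, yielding [g] there.
The underlying form of 'hand' is therefore /rik/.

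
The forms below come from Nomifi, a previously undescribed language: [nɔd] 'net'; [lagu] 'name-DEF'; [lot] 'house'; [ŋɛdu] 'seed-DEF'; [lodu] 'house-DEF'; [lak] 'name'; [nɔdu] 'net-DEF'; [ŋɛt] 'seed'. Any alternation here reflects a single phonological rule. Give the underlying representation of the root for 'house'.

In [lot] and [lodu] the final segment of 'house' alternates: [t] ~ [d].
But 'net' keeps [d] in both environments ([nɔd], [nɔdu]), so there is no rule changing /d/ to [t] in isolation.
The underlying segment must be /t/; voiceless stops become voiced between vowels, yielding [d] there.

/lot/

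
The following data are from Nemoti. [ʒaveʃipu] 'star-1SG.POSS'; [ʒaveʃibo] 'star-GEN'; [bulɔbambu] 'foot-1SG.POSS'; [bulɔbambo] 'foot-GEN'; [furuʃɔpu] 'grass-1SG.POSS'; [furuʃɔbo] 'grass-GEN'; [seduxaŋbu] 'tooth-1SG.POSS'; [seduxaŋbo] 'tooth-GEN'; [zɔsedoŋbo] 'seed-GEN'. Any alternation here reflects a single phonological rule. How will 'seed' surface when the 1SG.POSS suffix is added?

The 1SG.POSS suffix surfaces as [-bu] and [-pu], depending on the final segment of the stem.
The GEN suffix, which begins with [b], is invariant after every stem; so [b] is not altered by any rule here.
The 1SG.POSS suffix is therefore /-pu/ underlyingly, with post-nasal voicing: voiceless stops become voiced after a nasal.
After 'seed', which ends in a nasal, the suffix surfaces as [-bu], giving [zɔsedoŋbu].

[zɔsedoŋbu]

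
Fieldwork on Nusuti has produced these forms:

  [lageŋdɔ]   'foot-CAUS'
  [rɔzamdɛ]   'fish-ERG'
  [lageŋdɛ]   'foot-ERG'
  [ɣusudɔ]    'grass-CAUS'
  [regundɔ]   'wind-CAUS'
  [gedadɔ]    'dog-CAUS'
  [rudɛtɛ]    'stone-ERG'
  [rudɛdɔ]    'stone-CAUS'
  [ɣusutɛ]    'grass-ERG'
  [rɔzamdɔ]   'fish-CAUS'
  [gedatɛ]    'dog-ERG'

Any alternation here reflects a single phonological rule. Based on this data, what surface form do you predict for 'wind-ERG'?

The ERG morpheme has two allomorphs, [-dɛ] and [-tɛ].
By contrast the CAUS suffix keeps its initial [d] throughout — that segment must be underlying.
The ERG suffix is therefore /-tɛ/ underlyingly, with post-nasal voicing: voiceless stops become voiced after a nasal.
After 'wind', which ends in a nasal, the suffix surfaces as [-dɛ], giving [regundɛ].

[regundɛ]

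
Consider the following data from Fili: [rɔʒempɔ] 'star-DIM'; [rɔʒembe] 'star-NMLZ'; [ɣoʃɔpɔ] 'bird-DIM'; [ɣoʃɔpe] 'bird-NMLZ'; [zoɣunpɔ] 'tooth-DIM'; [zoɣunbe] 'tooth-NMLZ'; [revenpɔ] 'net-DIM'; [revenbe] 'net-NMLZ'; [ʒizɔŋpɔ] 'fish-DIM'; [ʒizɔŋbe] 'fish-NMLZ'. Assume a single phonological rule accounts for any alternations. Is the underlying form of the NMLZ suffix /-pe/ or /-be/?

The NMLZ suffix surfaces as [-be] and [-pe], depending on the final segment of the stem.
By contrast the DIM suffix keeps its initial [p] throughout — that segment must be underlying.
So the underlying form is /-be/, and voiced stops become voiceless after a vowel.

/-be/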